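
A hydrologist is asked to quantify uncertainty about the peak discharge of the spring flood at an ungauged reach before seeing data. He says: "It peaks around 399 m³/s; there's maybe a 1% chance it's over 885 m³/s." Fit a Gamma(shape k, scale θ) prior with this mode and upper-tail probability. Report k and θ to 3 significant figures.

Gamma(k,θ) with k>1 has mode (k−1)θ, so θ = 399/(k−1).
Need P(X < 885) = 0.99 with θ tied to k this way. Start at k = 2, θ = 399: P(X<885) ≈ 0.650.
Too low — raise k to concentrate. Iterating converges to k ≈ 8.58.
Then θ = 399/(8.58−1) ≈ 52.6.

k ≈ 8.58, θ ≈ 52.6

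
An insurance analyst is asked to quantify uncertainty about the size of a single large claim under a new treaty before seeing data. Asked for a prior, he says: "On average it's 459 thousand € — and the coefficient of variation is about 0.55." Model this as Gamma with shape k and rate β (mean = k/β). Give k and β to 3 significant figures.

For Gamma(k, rate β): mean = k/β, variance = k/β², so CV = 1/√k.
CV = 0.55, hence k = 1/CV² = 3.31.
Then β = k/mean = 3.31/459 = 0.0072.

k ≈ 3.31, β ≈ 0.0072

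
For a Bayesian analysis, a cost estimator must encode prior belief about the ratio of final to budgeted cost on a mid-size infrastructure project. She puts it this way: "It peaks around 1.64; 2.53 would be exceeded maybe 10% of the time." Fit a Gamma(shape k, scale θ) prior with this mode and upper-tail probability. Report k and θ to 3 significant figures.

k ≈ 10.9, θ ≈ 0.165

Gamma(k,θ) with k>1 has mode (k−1)θ, so θ = 1.64/(k−1).
Need P(X < 2.53) = 0.9 with θ tied to k this way. Start at k = 2, θ = 1.64: P(X<2.53) ≈ 0.456.
Too low — raise k to concentrate. Iterating converges to k ≈ 10.9.
Then θ = 1.64/(10.9−1) ≈ 0.165.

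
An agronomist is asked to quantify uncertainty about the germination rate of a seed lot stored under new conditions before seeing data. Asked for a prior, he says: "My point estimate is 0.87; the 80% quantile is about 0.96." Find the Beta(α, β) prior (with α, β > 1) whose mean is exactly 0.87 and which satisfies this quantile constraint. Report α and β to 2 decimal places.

α ≈ 8.13, β ≈ 1.21

With mean 0.87 fixed, write α = 0.87s, β = 0.13s where s = α+β.
Need P(θ < 0.96) = 0.8 under Beta(0.87s, 0.13s). Normal approximation: (q−m)/√(m(1−m)/s) ≈ z_{0.8} = 0.842, so s ≈ 0.87·0.13·(0.842)²/(0.96−0.87)² = 9.9.
At s = 9.9: P(θ<0.96) ≈ 0.811. Adjusting to match 0.8 gives s ≈ 9.34.
So α = 0.87·9.34 ≈ 8.13, β = 0.13·9.34 ≈ 1.21.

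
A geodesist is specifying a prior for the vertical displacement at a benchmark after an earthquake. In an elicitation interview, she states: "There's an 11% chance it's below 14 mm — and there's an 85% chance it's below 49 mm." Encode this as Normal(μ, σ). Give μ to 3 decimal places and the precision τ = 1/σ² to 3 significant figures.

μ = 32.970, τ = 0.00418

The p-quantile of Normal(μ,σ) is μ + z_p·σ, with z_{0.11} = -1.227 and z_{0.85} = 1.036.
Eliminate σ: μ = (z₂·x₁ − z₁·x₂)/(z₂ − z₁) = (1.036·14 − (-1.227)·49)/2.263 = 32.970.
Then σ = (x₂ − x₁)/(z₂ − z₁) = (49 − 14)/2.263 = 15.466.
Precision τ = 1/σ² = 1/15.47² = 0.00418.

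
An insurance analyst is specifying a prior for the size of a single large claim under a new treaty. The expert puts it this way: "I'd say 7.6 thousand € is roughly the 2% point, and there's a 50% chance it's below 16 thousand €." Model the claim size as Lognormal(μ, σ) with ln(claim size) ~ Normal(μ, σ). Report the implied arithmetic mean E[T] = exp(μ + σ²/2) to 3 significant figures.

If T ~ Lognormal(μ,σ) then ln T ~ Normal(μ,σ), so the p-quantile of ln T is μ + z_p·σ.
ln(7.6) = 2.028 and ln(16) = 2.773; z_{0.02} = -2.054, z_{0.5} = 0.
σ = (2.773 − 2.028)/(0 − (-2.054)) = 0.362.
μ = 2.028 − (-2.054)·0.362 = 2.773.
E[T] = exp(μ + σ²/2) = exp(2.773 + 0.0657) = 17.1 thousand €.

E[T] ≈ 17.1 thousand €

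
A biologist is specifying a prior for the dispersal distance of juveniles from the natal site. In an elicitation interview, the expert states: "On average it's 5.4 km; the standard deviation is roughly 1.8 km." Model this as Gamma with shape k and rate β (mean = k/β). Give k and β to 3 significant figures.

k ≈ 9, β ≈ 1.67

For Gamma(k, rate β): mean = k/β, variance = k/β², so CV = 1/√k.
CV = SD/mean = 1.8/5.4 = 0.3333, hence k = 1/CV² = 9.
Then β = k/mean = 9/5.4 = 1.67.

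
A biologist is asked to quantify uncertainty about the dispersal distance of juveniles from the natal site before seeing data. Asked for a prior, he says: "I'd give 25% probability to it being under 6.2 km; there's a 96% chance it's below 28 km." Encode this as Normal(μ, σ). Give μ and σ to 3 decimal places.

μ = 12.263, σ = 8.989

For Normal(μ,σ), the p-quantile is μ + z_p·σ. Here z_{0.25} = -0.6745, z_{0.96} = 1.751.
So 6.2 = μ − 0.6745σ and 28 = μ + 1.751σ.
Subtracting: σ = (28 − 6.2)/(1.751 − (-0.6745)) = 8.989.
Then μ = 6.2 − (-0.6745)·8.989 = 12.263.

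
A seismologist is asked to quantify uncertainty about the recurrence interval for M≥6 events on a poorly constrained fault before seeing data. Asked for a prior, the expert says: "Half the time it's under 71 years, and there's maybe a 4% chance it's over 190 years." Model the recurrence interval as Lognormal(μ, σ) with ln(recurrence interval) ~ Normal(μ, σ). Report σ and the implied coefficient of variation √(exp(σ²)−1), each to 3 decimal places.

If T ~ Lognormal(μ,σ) then ln T ~ Normal(μ,σ), so the p-quantile of ln T is μ + z_p·σ.
ln(71) = 4.263 and ln(190) = 5.247; z_{0.5} = 0, z_{0.96} = 1.751.
σ = (5.247 − 4.263)/(1.751 − (0)) = 0.562.
μ = 4.263 − (0)·0.562 = 4.263.
CV = √(exp(σ²)−1) = √(exp(0.3161)−1) = 0.610.

σ ≈ 0.562, CV ≈ 0.610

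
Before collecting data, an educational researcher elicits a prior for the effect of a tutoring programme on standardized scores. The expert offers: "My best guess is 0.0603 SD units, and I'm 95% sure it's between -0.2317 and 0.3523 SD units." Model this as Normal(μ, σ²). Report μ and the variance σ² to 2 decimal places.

A symmetric 95% interval runs μ ± z·σ with z = 1.96.
Half-width = 0.292, so σ = 0.292/1.96 = 0.149 and σ² = 0.02.
μ is the stated best guess, 0.06.

μ = 0.06, σ² = 0.02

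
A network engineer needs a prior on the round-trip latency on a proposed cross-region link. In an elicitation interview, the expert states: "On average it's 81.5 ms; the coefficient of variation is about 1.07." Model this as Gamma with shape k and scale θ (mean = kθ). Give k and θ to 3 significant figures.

For Gamma(k, scale θ): mean = kθ, variance = kθ², so CV = 1/√k.
CV = 1.07, hence k = 1/CV² = 0.873.
Then θ = mean/k = 81.5/0.873 = 93.3.

k ≈ 0.873, θ ≈ 93.3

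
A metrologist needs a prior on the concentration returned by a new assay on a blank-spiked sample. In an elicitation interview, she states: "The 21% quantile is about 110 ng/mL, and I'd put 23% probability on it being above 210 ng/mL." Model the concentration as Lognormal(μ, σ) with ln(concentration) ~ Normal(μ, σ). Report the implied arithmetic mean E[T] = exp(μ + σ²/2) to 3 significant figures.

E[T] ≈ 168 ng/mL

If T ~ Lognormal(μ,σ) then ln T ~ Normal(μ,σ), so the p-quantile of ln T is μ + z_p·σ.
ln(110) = 4.7 and ln(210) = 5.347; z_{0.21} = -0.8064, z_{0.77} = 0.7388.
σ = (5.347 − 4.7)/(0.7388 − (-0.8064)) = 0.418.
μ = 4.7 − (-0.8064)·0.418 = 5.038.
E[T] = exp(μ + σ²/2) = exp(5.038 + 0.0876) = 168 ng/mL.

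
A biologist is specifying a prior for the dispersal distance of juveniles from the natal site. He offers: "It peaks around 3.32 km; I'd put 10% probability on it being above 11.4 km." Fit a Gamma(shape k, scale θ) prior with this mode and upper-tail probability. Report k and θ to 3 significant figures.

Gamma(k,θ) with k>1 has mode (k−1)θ, so θ = 3.32/(k−1).
Need P(X < 11.4) = 0.9 with θ tied to k this way. Start at k = 2, θ = 3.32: P(X<11.4) ≈ 0.857.
Too low — raise k to concentrate. Iterating converges to k ≈ 2.23.
Then θ = 3.32/(2.23−1) ≈ 2.69.

k ≈ 2.23, θ ≈ 2.69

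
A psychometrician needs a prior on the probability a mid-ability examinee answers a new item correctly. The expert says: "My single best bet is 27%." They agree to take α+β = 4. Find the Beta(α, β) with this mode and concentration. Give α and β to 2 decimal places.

α = 1.54, β = 2.46

For α,β > 1 the Beta mode is (α−1)/(α+β−2). With α+β = 4, the mode is (α−1)/2.
Set (α−1)/2 = 0.27 → α = 1 + 0.27·2 = 1.54.
β = 4 − α = 2.46.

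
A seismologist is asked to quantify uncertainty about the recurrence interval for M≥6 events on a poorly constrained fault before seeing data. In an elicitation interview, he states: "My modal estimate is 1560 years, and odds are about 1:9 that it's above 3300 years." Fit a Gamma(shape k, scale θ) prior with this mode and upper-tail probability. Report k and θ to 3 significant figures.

Gamma(k,θ) with k>1 has mode (k−1)θ, so θ = 1560/(k−1).
Need P(X < 3300) = 0.9 with θ tied to k this way. Start at k = 2, θ = 1560: P(X<3300) ≈ 0.624.
Too low — raise k to concentrate. Iterating converges to k ≈ 4.42.
Then θ = 1560/(4.42−1) ≈ 456.

k ≈ 4.42, θ ≈ 456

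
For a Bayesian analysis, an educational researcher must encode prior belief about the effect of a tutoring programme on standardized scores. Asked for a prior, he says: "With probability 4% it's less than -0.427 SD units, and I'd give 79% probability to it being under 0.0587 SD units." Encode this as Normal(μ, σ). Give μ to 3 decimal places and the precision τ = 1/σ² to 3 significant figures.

μ = -0.094, τ = 27.7

For Normal(μ,σ), the p-quantile is μ + z_p·σ. Here z_{0.04} = -1.751, z_{0.79} = 0.8064.
So -0.427 = μ − 1.751σ and 0.0587 = μ + 0.8064σ.
Subtracting: σ = (0.0587 − -0.427)/(0.8064 − (-1.751)) = 0.190.
Then μ = -0.427 − (-1.751)·0.190 = -0.094.
Precision τ = 1/σ² = 1/0.1899² = 27.7.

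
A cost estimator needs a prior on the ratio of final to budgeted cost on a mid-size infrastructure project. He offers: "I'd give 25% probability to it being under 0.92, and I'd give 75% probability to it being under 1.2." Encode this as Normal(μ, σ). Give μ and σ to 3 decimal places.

For Normal(μ,σ), the p-quantile is μ + z_p·σ. Here z_{0.25} = -0.6745, z_{0.75} = 0.6745.
So 0.92 = μ − 0.6745σ and 1.2 = μ + 0.6745σ.
Subtracting: σ = (1.2 − 0.92)/(0.6745 − (-0.6745)) = 0.208.
Then μ = 0.92 − (-0.6745)·0.208 = 1.060.

μ = 1.060, σ = 0.208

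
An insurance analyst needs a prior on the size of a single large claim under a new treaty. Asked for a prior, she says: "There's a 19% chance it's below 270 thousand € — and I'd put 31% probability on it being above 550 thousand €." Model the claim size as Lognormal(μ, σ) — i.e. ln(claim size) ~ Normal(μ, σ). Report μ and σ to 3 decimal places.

μ ≈ 6.053, σ ≈ 0.518

If T ~ Lognormal(μ,σ) then ln T ~ Normal(μ,σ), so the p-quantile of ln T is μ + z_p·σ.
ln(270) = 5.598 and ln(550) = 6.31; z_{0.19} = -0.8779, z_{0.69} = 0.4959.
σ = (6.31 − 5.598)/(0.4959 − (-0.8779)) = 0.518.
μ = 5.598 − (-0.8779)·0.518 = 6.053.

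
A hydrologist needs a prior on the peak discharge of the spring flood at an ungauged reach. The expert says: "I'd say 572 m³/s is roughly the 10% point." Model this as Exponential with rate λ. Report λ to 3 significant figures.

λ ≈ 0.000184

P(T < 572.0) = 1 − e^(−λ·572.0) = 0.1, so λ = −ln(1−0.1)/572.0 = −ln(0.9)/572.0 = 0.000184.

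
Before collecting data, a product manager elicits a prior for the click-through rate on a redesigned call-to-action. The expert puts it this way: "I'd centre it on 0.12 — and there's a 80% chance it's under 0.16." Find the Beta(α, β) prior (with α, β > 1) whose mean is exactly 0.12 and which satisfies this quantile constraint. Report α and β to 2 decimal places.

α ≈ 4.93, β ≈ 36.18

With mean 0.12 fixed, write α = 0.12s, β = 0.88s where s = α+β.
Need P(θ < 0.16) = 0.8 under Beta(0.12s, 0.88s). Normal approximation: (q−m)/√(m(1−m)/s) ≈ z_{0.8} = 0.842, so s ≈ 0.12·0.88·(0.842)²/(0.16−0.12)² = 46.7.
At s = 46.7: P(θ<0.16) ≈ 0.811. Adjusting to match 0.8 gives s ≈ 41.12.
So α = 0.12·41.12 ≈ 4.93, β = 0.88·41.12 ≈ 36.18.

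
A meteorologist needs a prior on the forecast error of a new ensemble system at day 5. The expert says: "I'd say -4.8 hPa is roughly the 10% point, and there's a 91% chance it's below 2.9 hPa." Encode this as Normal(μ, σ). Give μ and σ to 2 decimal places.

μ = -1.04, σ = 2.94

The p-quantile of Normal(μ,σ) is μ + z_p·σ, with z_{0.1} = -1.282 and z_{0.91} = 1.341.
Eliminate σ: μ = (z₂·x₁ − z₁·x₂)/(z₂ − z₁) = (1.341·-4.8 − (-1.282)·2.9)/2.622 = -1.04.
Then σ = (x₂ − x₁)/(z₂ − z₁) = (2.9 − -4.8)/2.622 = 2.94.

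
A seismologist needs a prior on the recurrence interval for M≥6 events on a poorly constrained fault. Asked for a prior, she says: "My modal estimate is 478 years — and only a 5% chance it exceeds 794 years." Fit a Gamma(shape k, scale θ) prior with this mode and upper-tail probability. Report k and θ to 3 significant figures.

k ≈ 11.8, θ ≈ 44.1

Gamma(k,θ) with k>1 has mode (k−1)θ, so θ = 478/(k−1).
Need P(X < 794) = 0.95 with θ tied to k this way. Start at k = 2, θ = 478: P(X<794) ≈ 0.495.
Too low — raise k to concentrate. Iterating converges to k ≈ 11.8.
Then θ = 478/(11.8−1) ≈ 44.1.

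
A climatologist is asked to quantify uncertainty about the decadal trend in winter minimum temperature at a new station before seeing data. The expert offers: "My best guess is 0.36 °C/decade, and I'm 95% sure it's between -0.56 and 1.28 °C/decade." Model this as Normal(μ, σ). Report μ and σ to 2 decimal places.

μ = 0.36, σ = 0.47

A symmetric 95% interval runs μ ± z·σ with z = 1.96.
Half-width = 0.92, so σ = 0.92/1.96 = 0.47.
μ is the stated best guess, 0.36.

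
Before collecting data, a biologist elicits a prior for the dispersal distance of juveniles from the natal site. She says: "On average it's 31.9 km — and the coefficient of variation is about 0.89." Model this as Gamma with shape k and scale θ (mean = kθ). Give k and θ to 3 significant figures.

For Gamma(k, scale θ): mean = kθ, variance = kθ², so CV = 1/√k.
CV = 0.89, hence k = 1/CV² = 1.26.
Then θ = mean/k = 31.9/1.26 = 25.3.

k ≈ 1.26, θ ≈ 25.3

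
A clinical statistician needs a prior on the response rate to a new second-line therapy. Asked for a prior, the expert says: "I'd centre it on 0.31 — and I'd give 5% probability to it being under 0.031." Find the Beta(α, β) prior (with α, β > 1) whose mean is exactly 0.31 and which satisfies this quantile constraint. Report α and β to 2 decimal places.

With mean 0.31 fixed, write α = 0.31s, β = 0.69s where s = α+β.
Need P(θ < 0.031) = 0.05 under Beta(0.31s, 0.69s). Normal approximation: (q−m)/√(m(1−m)/s) ≈ z_{0.05} = -1.64, so s ≈ 0.31·0.69·(-1.64)²/(0.031−0.31)² = 7.4.
At s = 7.4: P(θ<0.031) ≈ 0.006. Adjusting to match 0.05 gives s ≈ 3.74.
So α = 0.31·3.74 ≈ 1.16, β = 0.69·3.74 ≈ 2.58.

α ≈ 1.16, β ≈ 2.58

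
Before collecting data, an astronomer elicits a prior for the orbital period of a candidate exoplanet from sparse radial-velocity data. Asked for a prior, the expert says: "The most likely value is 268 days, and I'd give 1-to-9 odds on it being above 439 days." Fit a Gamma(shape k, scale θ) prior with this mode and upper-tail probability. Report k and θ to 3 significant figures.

Gamma(k,θ) with k>1 has mode (k−1)θ, so θ = 268/(k−1).
Need P(X < 439) = 0.9 with θ tied to k this way. Start at k = 2, θ = 268: P(X<439) ≈ 0.487.
Too low — raise k to concentrate. Iterating converges to k ≈ 8.74.
Then θ = 268/(8.74−1) ≈ 34.6.

k ≈ 8.74, θ ≈ 34.6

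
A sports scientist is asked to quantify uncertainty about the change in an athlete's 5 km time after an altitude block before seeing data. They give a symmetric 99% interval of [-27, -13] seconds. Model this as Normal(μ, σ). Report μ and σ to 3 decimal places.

A symmetric 99% interval runs μ ± z·σ with z = 2.576.
Half-width = 7, so σ = 7/2.576 = 2.718.
μ is the interval midpoint, -20.000.

μ = -20.000, σ = 2.718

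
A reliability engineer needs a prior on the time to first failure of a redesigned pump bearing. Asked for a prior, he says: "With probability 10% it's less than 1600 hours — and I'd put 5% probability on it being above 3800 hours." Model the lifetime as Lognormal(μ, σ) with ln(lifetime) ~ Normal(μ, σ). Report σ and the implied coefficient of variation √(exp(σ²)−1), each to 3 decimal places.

σ ≈ 0.296, CV ≈ 0.302

If T ~ Lognormal(μ,σ) then ln T ~ Normal(μ,σ), so the p-quantile of ln T is μ + z_p·σ.
ln(1600) = 7.378 and ln(3800) = 8.243; z_{0.1} = -1.282, z_{0.95} = 1.645.
σ = (8.243 − 7.378)/(1.645 − (-1.282)) = 0.296.
μ = 7.378 − (-1.282)·0.296 = 7.757.
CV = √(exp(σ²)−1) = √(exp(0.0874)−1) = 0.302.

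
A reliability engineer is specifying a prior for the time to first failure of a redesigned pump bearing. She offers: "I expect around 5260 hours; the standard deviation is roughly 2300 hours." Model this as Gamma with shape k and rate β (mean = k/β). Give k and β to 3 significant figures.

For Gamma(k, rate β): mean = k/β, variance = k/β², so CV = 1/√k.
CV = SD/mean = 2300/5260 = 0.4373, hence k = 1/CV² = 5.23.
Then β = k/mean = 5.23/5260 = 0.000994.

k ≈ 5.23, β ≈ 0.000994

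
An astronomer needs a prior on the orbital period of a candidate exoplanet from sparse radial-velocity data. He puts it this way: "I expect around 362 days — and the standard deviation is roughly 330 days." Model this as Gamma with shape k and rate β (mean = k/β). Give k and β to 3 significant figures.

For Gamma(k, rate β): mean = k/β, variance = k/β², so CV = 1/√k.
CV = SD/mean = 330/362 = 0.9116, hence k = 1/CV² = 1.2.
Then β = k/mean = 1.2/362 = 0.00332.

k ≈ 1.2, β ≈ 0.00332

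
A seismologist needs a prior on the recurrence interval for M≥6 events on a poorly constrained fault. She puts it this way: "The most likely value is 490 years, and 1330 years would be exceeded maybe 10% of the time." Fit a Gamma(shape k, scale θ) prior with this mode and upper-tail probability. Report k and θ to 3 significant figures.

Gamma(k,θ) with k>1 has mode (k−1)θ, so θ = 490/(k−1).
Need P(X < 1330) = 0.9 with θ tied to k this way. Start at k = 2, θ = 490: P(X<1330) ≈ 0.754.
Too low — raise k to concentrate. Iterating converges to k ≈ 2.92.
Then θ = 490/(2.92−1) ≈ 255.

k ≈ 2.92, θ ≈ 255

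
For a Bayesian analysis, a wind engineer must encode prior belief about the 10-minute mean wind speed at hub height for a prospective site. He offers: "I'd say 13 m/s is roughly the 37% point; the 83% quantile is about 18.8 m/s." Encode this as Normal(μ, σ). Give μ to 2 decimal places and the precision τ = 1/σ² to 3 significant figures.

For Normal(μ,σ), the p-quantile is μ + z_p·σ. Here z_{0.37} = -0.3319, z_{0.83} = 0.9542.
So 13 = μ − 0.3319σ and 18.8 = μ + 0.9542σ.
Subtracting: σ = (18.8 − 13)/(0.9542 − (-0.3319)) = 4.51.
Then μ = 13 − (-0.3319)·4.51 = 14.50.
Precision τ = 1/σ² = 1/4.51² = 0.0492.

μ = 14.50, τ = 0.0492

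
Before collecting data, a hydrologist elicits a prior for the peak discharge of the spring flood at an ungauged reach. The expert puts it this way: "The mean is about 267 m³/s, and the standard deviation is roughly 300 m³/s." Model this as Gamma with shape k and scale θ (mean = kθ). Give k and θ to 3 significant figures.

k ≈ 0.792, θ ≈ 337

For Gamma(k, scale θ): mean = kθ, variance = kθ², so CV = 1/√k.
CV = SD/mean = 300/267 = 1.124, hence k = 1/CV² = 0.792.
Then θ = mean/k = 267/0.792 = 337.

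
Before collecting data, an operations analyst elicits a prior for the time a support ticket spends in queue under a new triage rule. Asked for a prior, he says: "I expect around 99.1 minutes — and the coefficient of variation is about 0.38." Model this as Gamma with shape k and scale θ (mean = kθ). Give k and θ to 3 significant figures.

For Gamma(k, scale θ): mean = kθ, variance = kθ², so CV = 1/√k.
CV = 0.38, hence k = 1/CV² = 6.93.
Then θ = mean/k = 99.1/6.93 = 14.3.

k ≈ 6.93, θ ≈ 14.3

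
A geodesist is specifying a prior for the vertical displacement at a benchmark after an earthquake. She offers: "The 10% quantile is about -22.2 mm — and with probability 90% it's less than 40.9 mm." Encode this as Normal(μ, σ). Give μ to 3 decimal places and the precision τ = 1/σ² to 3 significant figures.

The p-quantile of Normal(μ,σ) is μ + z_p·σ, with z_{0.1} = -1.282 and z_{0.9} = 1.282.
Eliminate σ: μ = (z₂·x₁ − z₁·x₂)/(z₂ − z₁) = (1.282·-22.2 − (-1.282)·40.9)/2.563 = 9.350.
Then σ = (x₂ − x₁)/(z₂ − z₁) = (40.9 − -22.2)/2.563 = 24.619.
Precision τ = 1/σ² = 1/24.62² = 0.00165.

μ = 9.350, τ = 0.00165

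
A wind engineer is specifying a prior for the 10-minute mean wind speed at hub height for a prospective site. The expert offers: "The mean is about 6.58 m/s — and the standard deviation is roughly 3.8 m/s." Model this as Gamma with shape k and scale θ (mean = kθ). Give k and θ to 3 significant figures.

For Gamma(k, scale θ): mean = kθ, variance = kθ², so CV = 1/√k.
CV = SD/mean = 3.8/6.58 = 0.5775, hence k = 1/CV² = 3.
Then θ = mean/k = 6.58/3 = 2.19.

k ≈ 3, θ ≈ 2.19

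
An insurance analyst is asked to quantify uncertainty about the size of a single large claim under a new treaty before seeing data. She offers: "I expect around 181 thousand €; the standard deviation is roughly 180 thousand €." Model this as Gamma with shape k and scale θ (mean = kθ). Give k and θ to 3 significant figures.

For Gamma(k, scale θ): mean = kθ, variance = kθ², so CV = 1/√k.
CV = SD/mean = 180/181 = 0.9945, hence k = 1/CV² = 1.01.
Then θ = mean/k = 181/1.01 = 179.

k ≈ 1.01, θ ≈ 179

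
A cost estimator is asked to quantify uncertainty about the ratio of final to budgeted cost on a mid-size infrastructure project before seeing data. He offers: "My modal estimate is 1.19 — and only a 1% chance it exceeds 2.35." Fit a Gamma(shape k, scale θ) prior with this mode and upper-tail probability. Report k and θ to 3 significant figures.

Gamma(k,θ) with k>1 has mode (k−1)θ, so θ = 1.19/(k−1).
Need P(X < 2.35) = 0.99 with θ tied to k this way. Start at k = 2, θ = 1.19: P(X<2.35) ≈ 0.587.
Too low — raise k to concentrate. Iterating converges to k ≈ 11.6.
Then θ = 1.19/(11.6−1) ≈ 0.112.

k ≈ 11.6, θ ≈ 0.112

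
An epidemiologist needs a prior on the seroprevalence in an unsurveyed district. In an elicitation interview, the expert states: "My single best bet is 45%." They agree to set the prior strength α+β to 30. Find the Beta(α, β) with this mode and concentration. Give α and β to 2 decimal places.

For α,β > 1 the Beta mode is (α−1)/(α+β−2). With α+β = 30, the mode is (α−1)/28.
Set (α−1)/28 = 0.45 → α = 1 + 0.45·28 = 13.60.
β = 30 − α = 16.40.

α = 13.60, β = 16.40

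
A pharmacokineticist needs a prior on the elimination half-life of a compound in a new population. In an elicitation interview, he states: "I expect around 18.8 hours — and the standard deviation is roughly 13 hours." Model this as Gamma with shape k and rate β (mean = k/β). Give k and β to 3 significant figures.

For Gamma(k, rate β): mean = k/β, variance = k/β², so CV = 1/√k.
CV = SD/mean = 13/18.8 = 0.6915, hence k = 1/CV² = 2.09.
Then β = k/mean = 2.09/18.8 = 0.111.

k ≈ 2.09, β ≈ 0.111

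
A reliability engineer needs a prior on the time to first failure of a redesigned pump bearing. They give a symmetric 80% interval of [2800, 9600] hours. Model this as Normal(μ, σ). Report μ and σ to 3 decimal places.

A symmetric 80% interval runs μ ± z·σ with z = 1.282.
Half-width = 3400, so σ = 3400/1.282 = 2653.034.
μ is the interval midpoint, 6200.000.

μ = 6200.000, σ = 2653.034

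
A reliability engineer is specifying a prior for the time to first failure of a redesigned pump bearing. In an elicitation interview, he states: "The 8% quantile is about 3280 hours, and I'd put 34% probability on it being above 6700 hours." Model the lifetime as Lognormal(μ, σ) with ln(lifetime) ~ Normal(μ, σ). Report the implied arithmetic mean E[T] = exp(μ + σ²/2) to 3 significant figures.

E[T] ≈ 6150 hours

If T ~ Lognormal(μ,σ) then ln T ~ Normal(μ,σ), so the p-quantile of ln T is μ + z_p·σ.
ln(3280) = 8.096 and ln(6700) = 8.81; z_{0.08} = -1.405, z_{0.66} = 0.4125.
σ = (8.81 − 8.096)/(0.4125 − (-1.405)) = 0.393.
μ = 8.096 − (-1.405)·0.393 = 8.648.
E[T] = exp(μ + σ²/2) = exp(8.648 + 0.0772) = 6150 hours.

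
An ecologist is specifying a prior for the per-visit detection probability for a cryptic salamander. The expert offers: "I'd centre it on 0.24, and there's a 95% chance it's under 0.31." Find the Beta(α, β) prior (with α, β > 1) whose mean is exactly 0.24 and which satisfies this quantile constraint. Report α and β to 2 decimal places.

With mean 0.24 fixed, write α = 0.24s, β = 0.76s where s = α+β.
Need P(θ < 0.31) = 0.95 under Beta(0.24s, 0.76s). Normal approximation: (q−m)/√(m(1−m)/s) ≈ z_{0.95} = 1.64, so s ≈ 0.24·0.76·(1.64)²/(0.31−0.24)² = 100.7.
At s = 100.7: P(θ<0.31) ≈ 0.944. Adjusting to match 0.95 gives s ≈ 107.90.
So α = 0.24·107.90 ≈ 25.90, β = 0.76·107.90 ≈ 82.01.

α ≈ 25.90, β ≈ 82.01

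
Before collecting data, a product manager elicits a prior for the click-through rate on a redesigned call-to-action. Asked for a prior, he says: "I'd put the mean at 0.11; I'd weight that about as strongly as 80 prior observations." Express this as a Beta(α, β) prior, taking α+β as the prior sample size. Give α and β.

α = 8.8, β = 71.2

Under the effective-sample-size interpretation, Beta(α, β) has prior mean α/(α+β) and prior sample size α+β.
So α+β = 80 and α/(α+β) = 0.11, giving α = 0.11·80 = 8.8 and β = 80 − 8.8 = 71.2.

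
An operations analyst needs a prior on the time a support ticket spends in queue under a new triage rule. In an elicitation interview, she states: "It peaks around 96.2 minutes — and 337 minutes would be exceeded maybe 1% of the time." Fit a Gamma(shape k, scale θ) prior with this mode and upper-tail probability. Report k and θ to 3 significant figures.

Gamma(k,θ) with k>1 has mode (k−1)θ, so θ = 96.2/(k−1).
Need P(X < 337) = 0.99 with θ tied to k this way. Start at k = 2, θ = 96.2: P(X<337) ≈ 0.864.
Too low — raise k to concentrate. Iterating converges to k ≈ 3.76.
Then θ = 96.2/(3.76−1) ≈ 34.9.

k ≈ 3.76, θ ≈ 34.9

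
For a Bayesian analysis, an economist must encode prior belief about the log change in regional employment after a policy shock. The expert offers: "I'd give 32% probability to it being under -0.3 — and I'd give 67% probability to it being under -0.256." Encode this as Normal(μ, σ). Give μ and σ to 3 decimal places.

The p-quantile of Normal(μ,σ) is μ + z_p·σ, with z_{0.32} = -0.4677 and z_{0.67} = 0.4399.
Eliminate σ: μ = (z₂·x₁ − z₁·x₂)/(z₂ − z₁) = (0.4399·-0.3 − (-0.4677)·-0.256)/0.9076 = -0.277.
Then σ = (x₂ − x₁)/(z₂ − z₁) = (-0.256 − -0.3)/0.9076 = 0.048.

μ = -0.277, σ = 0.048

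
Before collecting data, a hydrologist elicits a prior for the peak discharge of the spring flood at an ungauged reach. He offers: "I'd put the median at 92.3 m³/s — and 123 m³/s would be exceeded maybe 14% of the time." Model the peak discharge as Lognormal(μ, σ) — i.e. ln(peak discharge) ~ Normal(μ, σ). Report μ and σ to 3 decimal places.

If T ~ Lognormal(μ,σ) then ln T ~ Normal(μ,σ), so the p-quantile of ln T is μ + z_p·σ.
ln(92.3) = 4.525 and ln(123) = 4.812; z_{0.5} = 0, z_{0.86} = 1.08.
σ = (4.812 − 4.525)/(1.08 − (0)) = 0.266.
μ = 4.525 − (0)·0.266 = 4.525.

μ ≈ 4.525, σ ≈ 0.266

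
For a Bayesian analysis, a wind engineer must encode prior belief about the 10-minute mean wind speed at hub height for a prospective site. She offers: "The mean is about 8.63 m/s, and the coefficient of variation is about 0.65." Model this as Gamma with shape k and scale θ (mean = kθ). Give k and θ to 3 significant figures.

For Gamma(k, scale θ): mean = kθ, variance = kθ², so CV = 1/√k.
CV = 0.65, hence k = 1/CV² = 2.37.
Then θ = mean/k = 8.63/2.37 = 3.65.

k ≈ 2.37, θ ≈ 3.65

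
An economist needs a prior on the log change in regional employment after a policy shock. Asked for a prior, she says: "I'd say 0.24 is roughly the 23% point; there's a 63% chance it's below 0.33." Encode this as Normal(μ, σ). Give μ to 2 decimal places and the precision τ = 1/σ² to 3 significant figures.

For Normal(μ,σ), the p-quantile is μ + z_p·σ. Here z_{0.23} = -0.7388, z_{0.63} = 0.3319.
So 0.24 = μ − 0.7388σ and 0.33 = μ + 0.3319σ.
Subtracting: σ = (0.33 − 0.24)/(0.3319 − (-0.7388)) = 0.08.
Then μ = 0.24 − (-0.7388)·0.08 = 0.30.
Precision τ = 1/σ² = 1/0.08406² = 142.

μ = 0.30, τ = 142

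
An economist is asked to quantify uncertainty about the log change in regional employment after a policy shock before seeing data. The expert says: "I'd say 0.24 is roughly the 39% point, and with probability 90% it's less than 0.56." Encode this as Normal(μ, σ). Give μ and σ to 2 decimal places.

For Normal(μ,σ), the p-quantile is μ + z_p·σ. Here z_{0.39} = -0.2793, z_{0.9} = 1.282.
So 0.24 = μ − 0.2793σ and 0.56 = μ + 1.282σ.
Subtracting: σ = (0.56 − 0.24)/(1.282 − (-0.2793)) = 0.21.
Then μ = 0.24 − (-0.2793)·0.21 = 0.30.

μ = 0.30, σ = 0.21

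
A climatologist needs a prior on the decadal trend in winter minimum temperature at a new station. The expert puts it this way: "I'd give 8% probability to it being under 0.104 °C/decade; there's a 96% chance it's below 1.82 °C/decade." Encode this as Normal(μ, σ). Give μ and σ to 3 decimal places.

For Normal(μ,σ), the p-quantile is μ + z_p·σ. Here z_{0.08} = -1.405, z_{0.96} = 1.751.
So 0.104 = μ − 1.405σ and 1.82 = μ + 1.751σ.
Subtracting: σ = (1.82 − 0.104)/(1.751 − (-1.405)) = 0.544.
Then μ = 0.104 − (-1.405)·0.544 = 0.868.

μ = 0.868, σ = 0.544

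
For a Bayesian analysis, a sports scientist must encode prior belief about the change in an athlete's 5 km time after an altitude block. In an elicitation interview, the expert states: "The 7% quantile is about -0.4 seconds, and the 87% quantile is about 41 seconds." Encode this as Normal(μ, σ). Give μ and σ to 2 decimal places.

For Normal(μ,σ), the p-quantile is μ + z_p·σ. Here z_{0.07} = -1.476, z_{0.87} = 1.126.
So -0.4 = μ − 1.476σ and 41 = μ + 1.126σ.
Subtracting: σ = (41 − -0.4)/(1.126 − (-1.476)) = 15.91.
Then μ = -0.4 − (-1.476)·15.91 = 23.08.

μ = 23.08, σ = 15.91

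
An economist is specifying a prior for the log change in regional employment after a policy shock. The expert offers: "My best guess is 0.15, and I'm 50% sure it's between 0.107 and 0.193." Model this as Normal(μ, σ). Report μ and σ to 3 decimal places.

μ = 0.150, σ = 0.064

A symmetric 50% interval runs μ ± z·σ with z = 0.6745.
Half-width = 0.043, so σ = 0.043/0.6745 = 0.064.
μ is the stated best guess, 0.150.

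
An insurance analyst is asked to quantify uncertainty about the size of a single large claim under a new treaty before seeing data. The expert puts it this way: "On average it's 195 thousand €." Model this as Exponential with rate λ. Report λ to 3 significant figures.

Exponential mean = 1/λ, so λ = 1/195.0 = 0.00513.

λ ≈ 0.00513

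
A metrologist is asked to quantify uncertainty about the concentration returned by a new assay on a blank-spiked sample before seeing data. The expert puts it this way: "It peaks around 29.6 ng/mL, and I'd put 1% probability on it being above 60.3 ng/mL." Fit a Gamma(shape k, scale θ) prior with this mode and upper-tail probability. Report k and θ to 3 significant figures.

Gamma(k,θ) with k>1 has mode (k−1)θ, so θ = 29.6/(k−1).
Need P(X < 60.3) = 0.99 with θ tied to k this way. Start at k = 2, θ = 29.6: P(X<60.3) ≈ 0.604.
Too low — raise k to concentrate. Iterating converges to k ≈ 10.7.
Then θ = 29.6/(10.7−1) ≈ 3.06.

k ≈ 10.7, θ ≈ 3.06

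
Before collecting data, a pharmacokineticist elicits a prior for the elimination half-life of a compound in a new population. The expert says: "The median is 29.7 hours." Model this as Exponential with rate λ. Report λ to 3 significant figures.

λ ≈ 0.0233

Exponential median = ln 2 / λ, so λ = ln 2 / 29.7 = 0.0233.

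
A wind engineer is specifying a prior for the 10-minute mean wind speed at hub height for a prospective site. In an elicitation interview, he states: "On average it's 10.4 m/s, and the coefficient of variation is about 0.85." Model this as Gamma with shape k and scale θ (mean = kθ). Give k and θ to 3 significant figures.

k ≈ 1.38, θ ≈ 7.51

For Gamma(k, scale θ): mean = kθ, variance = kθ², so CV = 1/√k.
CV = 0.85, hence k = 1/CV² = 1.38.
Then θ = mean/k = 10.4/1.38 = 7.51.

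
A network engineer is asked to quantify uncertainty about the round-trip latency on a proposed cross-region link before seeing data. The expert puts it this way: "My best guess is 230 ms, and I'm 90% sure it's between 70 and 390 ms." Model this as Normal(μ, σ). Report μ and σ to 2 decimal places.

μ = 230.00, σ = 97.27

A symmetric 90% interval runs μ ± z·σ with z = 1.645.
Half-width = 160, so σ = 160/1.645 = 97.27.
μ is the stated best guess, 230.00.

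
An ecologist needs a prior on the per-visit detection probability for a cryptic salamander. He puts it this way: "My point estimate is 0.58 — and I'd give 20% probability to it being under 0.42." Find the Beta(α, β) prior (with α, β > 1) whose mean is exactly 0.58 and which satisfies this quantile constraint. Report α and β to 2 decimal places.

α ≈ 3.87, β ≈ 2.80

With mean 0.58 fixed, write α = 0.58s, β = 0.42s where s = α+β.
Need P(θ < 0.42) = 0.2 under Beta(0.58s, 0.42s). Normal approximation: (q−m)/√(m(1−m)/s) ≈ z_{0.2} = -0.842, so s ≈ 0.58·0.42·(-0.842)²/(0.42−0.58)² = 6.7.
At s = 6.7: P(θ<0.42) ≈ 0.199. Adjusting to match 0.2 gives s ≈ 6.67.
So α = 0.58·6.67 ≈ 3.87, β = 0.42·6.67 ≈ 2.80.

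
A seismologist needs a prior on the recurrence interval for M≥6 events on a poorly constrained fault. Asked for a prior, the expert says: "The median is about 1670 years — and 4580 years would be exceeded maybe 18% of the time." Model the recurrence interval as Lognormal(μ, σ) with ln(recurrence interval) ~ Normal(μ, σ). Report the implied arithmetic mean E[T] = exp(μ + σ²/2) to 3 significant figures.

E[T] ≈ 3070 years

If T ~ Lognormal(μ,σ) then ln T ~ Normal(μ,σ), so the p-quantile of ln T is μ + z_p·σ.
ln(1670) = 7.421 and ln(4580) = 8.429; z_{0.5} = 0, z_{0.82} = 0.9154.
σ = (8.429 − 7.421)/(0.9154 − (0)) = 1.102.
μ = 7.421 − (0)·1.102 = 7.421.
E[T] = exp(μ + σ²/2) = exp(7.421 + 0.6074) = 3070 years.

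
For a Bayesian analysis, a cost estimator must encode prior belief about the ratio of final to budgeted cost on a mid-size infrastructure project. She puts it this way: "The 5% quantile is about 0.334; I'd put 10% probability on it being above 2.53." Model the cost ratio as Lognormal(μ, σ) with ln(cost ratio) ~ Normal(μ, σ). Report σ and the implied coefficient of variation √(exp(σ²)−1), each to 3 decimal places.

σ ≈ 0.692, CV ≈ 0.784

If T ~ Lognormal(μ,σ) then ln T ~ Normal(μ,σ), so the p-quantile of ln T is μ + z_p·σ.
ln(0.334) = -1.097 and ln(2.53) = 0.9282; z_{0.05} = -1.645, z_{0.9} = 1.282.
σ = (0.9282 − -1.097)/(1.282 − (-1.645)) = 0.692.
μ = -1.097 − (-1.645)·0.692 = 0.041.
CV = √(exp(σ²)−1) = √(exp(0.4788)−1) = 0.784.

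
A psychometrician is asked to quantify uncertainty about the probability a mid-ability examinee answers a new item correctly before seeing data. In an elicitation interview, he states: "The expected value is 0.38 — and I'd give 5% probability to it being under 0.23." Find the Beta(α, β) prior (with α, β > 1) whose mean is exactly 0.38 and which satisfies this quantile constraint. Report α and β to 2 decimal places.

α ≈ 9.66, β ≈ 15.76

With mean 0.38 fixed, write α = 0.38s, β = 0.62s where s = α+β.
Need P(θ < 0.23) = 0.05 under Beta(0.38s, 0.62s). Normal approximation: (q−m)/√(m(1−m)/s) ≈ z_{0.05} = -1.64, so s ≈ 0.38·0.62·(-1.64)²/(0.23−0.38)² = 28.3.
At s = 28.3: P(θ<0.23) ≈ 0.041. Adjusting to match 0.05 gives s ≈ 25.42.
So α = 0.38·25.42 ≈ 9.66, β = 0.62·25.42 ≈ 15.76.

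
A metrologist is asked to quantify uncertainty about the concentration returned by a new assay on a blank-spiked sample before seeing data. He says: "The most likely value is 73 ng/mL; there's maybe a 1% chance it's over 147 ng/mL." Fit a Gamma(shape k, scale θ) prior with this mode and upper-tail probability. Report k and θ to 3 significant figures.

k ≈ 11, θ ≈ 7.29

Gamma(k,θ) with k>1 has mode (k−1)θ, so θ = 73/(k−1).
Need P(X < 147) = 0.99 with θ tied to k this way. Start at k = 2, θ = 73: P(X<147) ≈ 0.598.
Too low — raise k to concentrate. Iterating converges to k ≈ 11.
Then θ = 73/(11−1) ≈ 7.29.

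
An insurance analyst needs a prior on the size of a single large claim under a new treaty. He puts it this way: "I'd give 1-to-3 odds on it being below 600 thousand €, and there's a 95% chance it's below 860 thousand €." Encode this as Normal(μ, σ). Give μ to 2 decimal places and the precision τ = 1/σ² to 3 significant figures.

μ = 675.61, τ = 7.96e-05

The p-quantile of Normal(μ,σ) is μ + z_p·σ, with z_{0.25} = -0.6745 and z_{0.95} = 1.645.
Eliminate σ: μ = (z₂·x₁ − z₁·x₂)/(z₂ − z₁) = (1.645·600 − (-0.6745)·860)/2.319 = 675.61.
Then σ = (x₂ − x₁)/(z₂ − z₁) = (860 − 600)/2.319 = 112.10.
Precision τ = 1/σ² = 1/112.1² = 7.96e-05.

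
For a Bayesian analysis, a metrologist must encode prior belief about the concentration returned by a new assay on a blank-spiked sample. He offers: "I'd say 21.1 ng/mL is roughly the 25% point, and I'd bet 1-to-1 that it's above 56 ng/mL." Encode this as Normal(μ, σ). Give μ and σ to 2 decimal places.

μ = 56.00, σ = 51.74

For Normal(μ,σ), the p-quantile is μ + z_p·σ. Here z_{0.25} = -0.6745, z_{0.5} = 0.
So 21.1 = μ − 0.6745σ and 56 = μ + 0σ.
Subtracting: σ = (56 − 21.1)/(0 − (-0.6745)) = 51.74.
Then μ = 21.1 − (-0.6745)·51.74 = 56.00.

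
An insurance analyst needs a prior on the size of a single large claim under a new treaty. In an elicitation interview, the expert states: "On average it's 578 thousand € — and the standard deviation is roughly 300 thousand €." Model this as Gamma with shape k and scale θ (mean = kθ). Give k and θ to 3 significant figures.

k ≈ 3.71, θ ≈ 156

For Gamma(k, scale θ): mean = kθ, variance = kθ², so CV = 1/√k.
CV = SD/mean = 300/578 = 0.519, hence k = 1/CV² = 3.71.
Then θ = mean/k = 578/3.71 = 156.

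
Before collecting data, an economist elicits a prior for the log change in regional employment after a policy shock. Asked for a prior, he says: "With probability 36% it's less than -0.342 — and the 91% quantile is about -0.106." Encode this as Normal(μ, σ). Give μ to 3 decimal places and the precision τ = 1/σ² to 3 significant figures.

μ = -0.292, τ = 51.8

For Normal(μ,σ), the p-quantile is μ + z_p·σ. Here z_{0.36} = -0.3585, z_{0.91} = 1.341.
So -0.342 = μ − 0.3585σ and -0.106 = μ + 1.341σ.
Subtracting: σ = (-0.106 − -0.342)/(1.341 − (-0.3585)) = 0.139.
Then μ = -0.342 − (-0.3585)·0.139 = -0.292.
Precision τ = 1/σ² = 1/0.1389² = 51.8.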